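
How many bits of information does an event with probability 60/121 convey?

Information content I(x) = -log₂(p(x))
I = -log₂(60/121) = -log₂(0.4959)
I = 1.0120 bits


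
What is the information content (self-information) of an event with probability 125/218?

Information content I(x) = -log₂(p(x))
I = -log₂(125/218) = -log₂(0.5734)
I = 0.8024 bits


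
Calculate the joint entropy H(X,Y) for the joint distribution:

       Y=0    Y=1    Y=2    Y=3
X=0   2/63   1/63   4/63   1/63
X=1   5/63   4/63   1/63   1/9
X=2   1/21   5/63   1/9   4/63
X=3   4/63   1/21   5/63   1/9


H(X,Y) = -Σ p(x,y) log₂ p(x,y)
  p(0,0)=2/63: -0.0317 × log₂(0.0317) = 0.1580
  p(0,1)=1/63: -0.0159 × log₂(0.0159) = 0.0949
  p(0,2)=4/63: -0.0635 × log₂(0.0635) = 0.2525
  p(0,3)=1/63: -0.0159 × log₂(0.0159) = 0.0949
  p(1,0)=5/63: -0.0794 × log₂(0.0794) = 0.2901
  p(1,1)=4/63: -0.0635 × log₂(0.0635) = 0.2525
  p(1,2)=1/63: -0.0159 × log₂(0.0159) = 0.0949
  p(1,3)=1/9: -0.1111 × log₂(0.1111) = 0.3522
  p(2,0)=1/21: -0.0476 × log₂(0.0476) = 0.2092
  p(2,1)=5/63: -0.0794 × log₂(0.0794) = 0.2901
  p(2,2)=1/9: -0.1111 × log₂(0.1111) = 0.3522
  p(2,3)=4/63: -0.0635 × log₂(0.0635) = 0.2525
  p(3,0)=4/63: -0.0635 × log₂(0.0635) = 0.2525
  p(3,1)=1/21: -0.0476 × log₂(0.0476) = 0.2092
  p(3,2)=5/63: -0.0794 × log₂(0.0794) = 0.2901
  p(3,3)=1/9: -0.1111 × log₂(0.1111) = 0.3522
H(X,Y) = 3.7980 bits


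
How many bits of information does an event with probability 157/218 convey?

Information content I(x) = -log₂(p(x))
I = -log₂(157/218) = -log₂(0.7202)
I = 0.4736 bits


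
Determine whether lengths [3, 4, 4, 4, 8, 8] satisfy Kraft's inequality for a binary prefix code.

Kraft inequality: Σ 2^(-l_i) ≤ 1 for prefix-free code
Calculating: 2^(-3) + 2^(-4) + 2^(-4) + 2^(-4) + 2^(-8) + 2^(-8)
= 0.125 + 0.0625 + 0.0625 + 0.0625 + 0.00390625 + 0.00390625
= 0.3203
Since 0.3203 ≤ 1, prefix-free code exists


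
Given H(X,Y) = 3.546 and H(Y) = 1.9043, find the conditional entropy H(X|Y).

Chain rule: H(X,Y) = H(X|Y) + H(Y)
H(X|Y) = H(X,Y) - H(Y) = 3.546 - 1.9043 = 1.6417 bits


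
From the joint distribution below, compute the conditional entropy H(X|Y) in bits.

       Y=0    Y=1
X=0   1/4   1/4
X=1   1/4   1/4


H(X|Y) = Σ_y p(y) H(X|Y=y)
  p(Y=0) = 1/2, H(X|Y=0) = 1.0000
  p(Y=1) = 1/2, H(X|Y=1) = 1.0000
H(X|Y) = 0.5000×1.0000 + 0.5000×1.0000 = 1.0000 bits


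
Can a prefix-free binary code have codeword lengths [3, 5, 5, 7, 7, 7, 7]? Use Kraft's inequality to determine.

Kraft inequality: Σ 2^(-l_i) ≤ 1 for prefix-free code
Calculating: 2^(-3) + 2^(-5) + 2^(-5) + 2^(-7) + 2^(-7) + 2^(-7) + 2^(-7)
= 0.125 + 0.03125 + 0.03125 + 0.0078125 + 0.0078125 + 0.0078125 + 0.0078125
= 0.2188
Since 0.2188 ≤ 1, prefix-free code exists


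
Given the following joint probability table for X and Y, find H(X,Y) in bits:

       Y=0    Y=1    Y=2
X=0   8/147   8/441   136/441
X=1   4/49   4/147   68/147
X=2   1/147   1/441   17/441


H(X,Y) = -Σ p(x,y) log₂ p(x,y)
  p(0,0)=8/147: -0.0544 × log₂(0.0544) = 0.2286
  p(0,1)=8/441: -0.0181 × log₂(0.0181) = 0.1049
  p(0,2)=136/441: -0.3084 × log₂(0.3084) = 0.5234
  p(1,0)=4/49: -0.0816 × log₂(0.0816) = 0.2951
  p(1,1)=4/147: -0.0272 × log₂(0.0272) = 0.1415
  p(1,2)=68/147: -0.4626 × log₂(0.4626) = 0.5145
  p(2,0)=1/147: -0.0068 × log₂(0.0068) = 0.0490
  p(2,1)=1/441: -0.0023 × log₂(0.0023) = 0.0199
  p(2,2)=17/441: -0.0385 × log₂(0.0385) = 0.1811
H(X,Y) = 2.0579 bits


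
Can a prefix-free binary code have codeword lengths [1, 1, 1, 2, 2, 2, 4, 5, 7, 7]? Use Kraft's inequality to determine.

Kraft inequality: Σ 2^(-l_i) ≤ 1 for prefix-free code
Calculating: 2^(-1) + 2^(-1) + 2^(-1) + 2^(-2) + 2^(-2) + 2^(-2) + 2^(-4) + 2^(-5) + 2^(-7) + 2^(-7)
= 0.5 + 0.5 + 0.5 + 0.25 + 0.25 + 0.25 + 0.0625 + 0.03125 + 0.0078125 + 0.0078125
= 2.3594
Since 2.3594 > 1, prefix-free code does not exist


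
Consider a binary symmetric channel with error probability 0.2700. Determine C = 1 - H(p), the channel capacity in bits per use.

For BSC with error probability p:
C = 1 - H(p) where H(p) is binary entropy
H(0.2700) = -0.2700 × log₂(0.2700) - 0.7300 × log₂(0.7300)
H(p) = 0.8415
C = 1 - 0.8415 = 0.1585 bits/use


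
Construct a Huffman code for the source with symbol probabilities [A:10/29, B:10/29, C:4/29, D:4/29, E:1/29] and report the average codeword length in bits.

Huffman tree construction:
Combine smallest probabilities repeatedly
Resulting codes:
  A: 11 (length 2)
  B: 0 (length 1)
  C: 1011 (length 4)
  D: 100 (length 3)
  E: 1010 (length 4)
Average length = Σ p(s) × length(s) = 2.1379 bits


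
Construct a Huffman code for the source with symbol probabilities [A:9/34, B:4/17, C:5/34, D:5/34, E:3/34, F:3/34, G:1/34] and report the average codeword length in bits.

Huffman tree construction:
Combine smallest probabilities repeatedly
Resulting codes:
  A: 10 (length 2)
  B: 01 (length 2)
  C: 110 (length 3)
  D: 111 (length 3)
  E: 0011 (length 4)
  F: 000 (length 3)
  G: 0010 (length 4)
Average length = Σ p(s) × length(s) = 2.6176 bits


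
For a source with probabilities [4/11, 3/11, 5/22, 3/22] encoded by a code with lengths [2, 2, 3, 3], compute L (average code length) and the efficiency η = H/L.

Average length L = Σ p_i × l_i = 2.3636 bits
Entropy H = 1.9197 bits
Efficiency η = H/L × 100% = 81.22%


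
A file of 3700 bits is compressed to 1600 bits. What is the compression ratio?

Compression ratio = Original / Compressed
= 3700 / 1600 = 2.31:1


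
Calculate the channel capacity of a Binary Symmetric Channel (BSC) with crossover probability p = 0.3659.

For BSC with error probability p:
C = 1 - H(p) where H(p) is binary entropy
H(0.3659) = -0.3659 × log₂(0.3659) - 0.6341 × log₂(0.6341)
H(p) = 0.9475
C = 1 - 0.9475 = 0.0525 bits/use


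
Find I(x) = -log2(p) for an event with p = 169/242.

Information content I(x) = -log₂(p(x))
I = -log₂(169/242) = -log₂(0.6983)
I = 0.5180 bits


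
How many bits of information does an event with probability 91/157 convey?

Information content I(x) = -log₂(p(x))
I = -log₂(91/157) = -log₂(0.5796)
I = 0.7868 bits


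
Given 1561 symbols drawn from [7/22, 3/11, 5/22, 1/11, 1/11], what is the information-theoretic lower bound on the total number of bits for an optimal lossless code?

Entropy H = 2.1517 bits/symbol
Minimum bits = H × n = 2.1517 × 1561
= 3358.75 bits


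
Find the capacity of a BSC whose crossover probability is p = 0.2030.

For BSC with error probability p:
C = 1 - H(p) where H(p) is binary entropy
H(0.2030) = -0.2030 × log₂(0.2030) - 0.7970 × log₂(0.7970)
H(p) = 0.7279
C = 1 - 0.7279 = 0.2721 bits/use


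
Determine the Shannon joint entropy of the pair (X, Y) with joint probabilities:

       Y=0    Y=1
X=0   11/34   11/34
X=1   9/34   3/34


H(X,Y) = -Σ p(x,y) log₂ p(x,y)
  p(0,0)=11/34: -0.3235 × log₂(0.3235) = 0.5267
  p(0,1)=11/34: -0.3235 × log₂(0.3235) = 0.5267
  p(1,0)=9/34: -0.2647 × log₂(0.2647) = 0.5076
  p(1,1)=3/34: -0.0882 × log₂(0.0882) = 0.3090
H(X,Y) = 1.8701 bits


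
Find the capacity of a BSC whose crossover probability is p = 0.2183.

For BSC with error probability p:
C = 1 - H(p) where H(p) is binary entropy
H(0.2183) = -0.2183 × log₂(0.2183) - 0.7817 × log₂(0.7817)
H(p) = 0.7571
C = 1 - 0.7571 = 0.2429 bits/use


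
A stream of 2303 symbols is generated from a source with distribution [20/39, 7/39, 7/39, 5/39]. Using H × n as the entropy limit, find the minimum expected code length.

Entropy H = 1.7636 bits/symbol
Minimum bits = H × n = 1.7636 × 2303
= 4061.52 bits


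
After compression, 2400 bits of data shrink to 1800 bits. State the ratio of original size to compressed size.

Compression ratio = Original / Compressed
= 2400 / 1800 = 1.33:1


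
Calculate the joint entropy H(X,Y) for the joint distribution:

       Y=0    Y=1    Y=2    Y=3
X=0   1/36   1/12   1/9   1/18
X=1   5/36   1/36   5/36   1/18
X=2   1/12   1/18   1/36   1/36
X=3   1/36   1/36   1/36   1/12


H(X,Y) = -Σ p(x,y) log₂ p(x,y)
  p(0,0)=1/36: -0.0278 × log₂(0.0278) = 0.1436
  p(0,1)=1/12: -0.0833 × log₂(0.0833) = 0.2987
  p(0,2)=1/9: -0.1111 × log₂(0.1111) = 0.3522
  p(0,3)=1/18: -0.0556 × log₂(0.0556) = 0.2317
  p(1,0)=5/36: -0.1389 × log₂(0.1389) = 0.3956
  p(1,1)=1/36: -0.0278 × log₂(0.0278) = 0.1436
  p(1,2)=5/36: -0.1389 × log₂(0.1389) = 0.3956
  p(1,3)=1/18: -0.0556 × log₂(0.0556) = 0.2317
  p(2,0)=1/12: -0.0833 × log₂(0.0833) = 0.2987
  p(2,1)=1/18: -0.0556 × log₂(0.0556) = 0.2317
  p(2,2)=1/36: -0.0278 × log₂(0.0278) = 0.1436
  p(2,3)=1/36: -0.0278 × log₂(0.0278) = 0.1436
  p(3,0)=1/36: -0.0278 × log₂(0.0278) = 0.1436
  p(3,1)=1/36: -0.0278 × log₂(0.0278) = 0.1436
  p(3,2)=1/36: -0.0278 × log₂(0.0278) = 0.1436
  p(3,3)=1/12: -0.0833 × log₂(0.0833) = 0.2987
H(X,Y) = 3.7398 bits


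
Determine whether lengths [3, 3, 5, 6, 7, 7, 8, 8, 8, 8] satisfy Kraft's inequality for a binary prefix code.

Kraft inequality: Σ 2^(-l_i) ≤ 1 for prefix-free code
Calculating: 2^(-3) + 2^(-3) + 2^(-5) + 2^(-6) + 2^(-7) + 2^(-7) + 2^(-8) + 2^(-8) + 2^(-8) + 2^(-8)
= 0.125 + 0.125 + 0.03125 + 0.015625 + 0.0078125 + 0.0078125 + 0.00390625 + 0.00390625 + 0.00390625 + 0.00390625
= 0.3281
Since 0.3281 ≤ 1, prefix-free code exists


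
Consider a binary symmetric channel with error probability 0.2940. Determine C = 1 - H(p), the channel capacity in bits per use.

For BSC with error probability p:
C = 1 - H(p) where H(p) is binary entropy
H(0.2940) = -0.2940 × log₂(0.2940) - 0.7060 × log₂(0.7060)
H(p) = 0.8738
C = 1 - 0.8738 = 0.1262 bits/use


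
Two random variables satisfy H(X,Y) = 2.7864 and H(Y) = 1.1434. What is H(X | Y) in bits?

Chain rule: H(X,Y) = H(X|Y) + H(Y)
H(X|Y) = H(X,Y) - H(Y) = 2.7864 - 1.1434 = 1.643 bits


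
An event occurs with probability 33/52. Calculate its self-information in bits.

Information content I(x) = -log₂(p(x))
I = -log₂(33/52) = -log₂(0.6346)
I = 0.6560 bits


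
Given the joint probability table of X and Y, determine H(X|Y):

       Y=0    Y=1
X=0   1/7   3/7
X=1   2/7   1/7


H(X|Y) = Σ_y p(y) H(X|Y=y)
  p(Y=0) = 3/7, H(X|Y=0) = 0.9183
  p(Y=1) = 4/7, H(X|Y=1) = 0.8113
H(X|Y) = 0.4286×0.9183 + 0.5714×0.8113 = 0.8571 bits


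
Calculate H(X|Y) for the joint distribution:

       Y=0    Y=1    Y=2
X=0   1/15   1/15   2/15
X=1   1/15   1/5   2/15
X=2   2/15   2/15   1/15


H(X|Y) = Σ_y p(y) H(X|Y=y)
  p(Y=0) = 4/15, H(X|Y=0) = 1.5000
  p(Y=1) = 2/5, H(X|Y=1) = 1.4591
  p(Y=2) = 1/3, H(X|Y=2) = 1.5219
H(X|Y) = 0.2667×1.5000 + 0.4000×1.4591 + 0.3333×1.5219 = 1.4910 bits


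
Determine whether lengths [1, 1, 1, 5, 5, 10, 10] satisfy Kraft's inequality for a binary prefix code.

Kraft inequality: Σ 2^(-l_i) ≤ 1 for prefix-free code
Calculating: 2^(-1) + 2^(-1) + 2^(-1) + 2^(-5) + 2^(-5) + 2^(-10) + 2^(-10)
= 0.5 + 0.5 + 0.5 + 0.03125 + 0.03125 + 0.0009765625 + 0.0009765625
= 1.5645
Since 1.5645 > 1, prefix-free code does not exist


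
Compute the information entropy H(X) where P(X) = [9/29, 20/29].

H(X) = -Σ p(x) log₂ p(x)
  -9/29 × log₂(9/29) = 0.5239
  -20/29 × log₂(20/29) = 0.3697
H(X) = 0.8936 bits


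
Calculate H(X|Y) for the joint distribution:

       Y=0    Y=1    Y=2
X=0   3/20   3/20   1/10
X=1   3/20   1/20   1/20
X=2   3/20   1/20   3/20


H(X|Y) = Σ_y p(y) H(X|Y=y)
  p(Y=0) = 9/20, H(X|Y=0) = 1.5850
  p(Y=1) = 1/4, H(X|Y=1) = 1.3710
  p(Y=2) = 3/10, H(X|Y=2) = 1.4591
H(X|Y) = 0.4500×1.5850 + 0.2500×1.3710 + 0.3000×1.4591 = 1.4937 bits


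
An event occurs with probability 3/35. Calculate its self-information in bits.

Information content I(x) = -log₂(p(x))
I = -log₂(3/35) = -log₂(0.0857)
I = 3.5443 bits


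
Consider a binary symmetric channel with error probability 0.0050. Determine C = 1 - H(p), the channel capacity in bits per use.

For BSC with error probability p:
C = 1 - H(p) where H(p) is binary entropy
H(0.0050) = -0.0050 × log₂(0.0050) - 0.9950 × log₂(0.9950)
H(p) = 0.0454
C = 1 - 0.0454 = 0.9546 bits/use


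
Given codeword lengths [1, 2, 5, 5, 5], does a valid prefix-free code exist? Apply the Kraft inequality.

Kraft inequality: Σ 2^(-l_i) ≤ 1 for prefix-free code
Calculating: 2^(-1) + 2^(-2) + 2^(-5) + 2^(-5) + 2^(-5)
= 0.5 + 0.25 + 0.03125 + 0.03125 + 0.03125
= 0.8438
Since 0.8438 ≤ 1, prefix-free code exists


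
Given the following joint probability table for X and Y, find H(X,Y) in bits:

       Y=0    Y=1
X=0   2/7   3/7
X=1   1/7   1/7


H(X,Y) = -Σ p(x,y) log₂ p(x,y)
  p(0,0)=2/7: -0.2857 × log₂(0.2857) = 0.5164
  p(0,1)=3/7: -0.4286 × log₂(0.4286) = 0.5239
  p(1,0)=1/7: -0.1429 × log₂(0.1429) = 0.4011
  p(1,1)=1/7: -0.1429 × log₂(0.1429) = 0.4011
H(X,Y) = 1.8424 bits


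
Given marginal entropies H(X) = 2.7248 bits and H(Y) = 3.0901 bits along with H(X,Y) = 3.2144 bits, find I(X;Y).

I(X;Y) = H(X) + H(Y) - H(X,Y)
I(X;Y) = 2.7248 + 3.0901 - 3.2144 = 2.6005 bits


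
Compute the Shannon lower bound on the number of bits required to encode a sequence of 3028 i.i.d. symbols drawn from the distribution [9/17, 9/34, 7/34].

Entropy H = 1.4628 bits/symbol
Minimum bits = H × n = 1.4628 × 3028
= 4429.28 bits


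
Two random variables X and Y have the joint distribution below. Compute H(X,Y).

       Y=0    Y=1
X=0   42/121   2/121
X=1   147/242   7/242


H(X,Y) = -Σ p(x,y) log₂ p(x,y)
  p(0,0)=42/121: -0.3471 × log₂(0.3471) = 0.5299
  p(0,1)=2/121: -0.0165 × log₂(0.0165) = 0.0978
  p(1,0)=147/242: -0.6074 × log₂(0.6074) = 0.4369
  p(1,1)=7/242: -0.0289 × log₂(0.0289) = 0.1479
H(X,Y) = 1.2124 bits


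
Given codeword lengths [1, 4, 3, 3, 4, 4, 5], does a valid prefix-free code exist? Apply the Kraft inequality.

Kraft inequality: Σ 2^(-l_i) ≤ 1 for prefix-free code
Calculating: 2^(-1) + 2^(-4) + 2^(-3) + 2^(-3) + 2^(-4) + 2^(-4) + 2^(-5)
= 0.5 + 0.0625 + 0.125 + 0.125 + 0.0625 + 0.0625 + 0.03125
= 0.9688
Since 0.9688 ≤ 1, prefix-free code exists


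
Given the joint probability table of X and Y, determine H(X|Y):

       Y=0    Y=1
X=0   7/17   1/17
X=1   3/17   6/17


H(X|Y) = Σ_y p(y) H(X|Y=y)
  p(Y=0) = 10/17, H(X|Y=0) = 0.8813
  p(Y=1) = 7/17, H(X|Y=1) = 0.5917
H(X|Y) = 0.5882×0.8813 + 0.4118×0.5917 = 0.7620 bits


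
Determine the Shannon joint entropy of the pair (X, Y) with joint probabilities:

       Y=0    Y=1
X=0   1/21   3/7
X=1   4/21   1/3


H(X,Y) = -Σ p(x,y) log₂ p(x,y)
  p(0,0)=1/21: -0.0476 × log₂(0.0476) = 0.2092
  p(0,1)=3/7: -0.4286 × log₂(0.4286) = 0.5239
  p(1,0)=4/21: -0.1905 × log₂(0.1905) = 0.4557
  p(1,1)=1/3: -0.3333 × log₂(0.3333) = 0.5283
H(X,Y) = 1.7170 bits


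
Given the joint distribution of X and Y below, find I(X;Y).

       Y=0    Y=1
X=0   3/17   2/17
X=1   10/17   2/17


H(X) = 0.8740, H(Y) = 0.7871, H(X,Y) = 1.6184
I(X;Y) = H(X) + H(Y) - H(X,Y) = 0.0427 bits


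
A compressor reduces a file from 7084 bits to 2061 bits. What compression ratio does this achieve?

Compression ratio = Original / Compressed
= 7084 / 2061 = 3.44:1


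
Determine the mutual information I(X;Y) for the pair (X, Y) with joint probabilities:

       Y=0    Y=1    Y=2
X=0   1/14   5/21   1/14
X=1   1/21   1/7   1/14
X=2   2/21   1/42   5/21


H(X) = 1.5671, H(Y) = 1.5348, H(X,Y) = 2.8634
I(X;Y) = H(X) + H(Y) - H(X,Y) = 0.2385 bits


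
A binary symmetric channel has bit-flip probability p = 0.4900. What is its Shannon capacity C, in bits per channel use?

For BSC with error probability p:
C = 1 - H(p) where H(p) is binary entropy
H(0.4900) = -0.4900 × log₂(0.4900) - 0.5100 × log₂(0.5100)
H(p) = 0.9997
C = 1 - 0.9997 = 0.0003 bits/use


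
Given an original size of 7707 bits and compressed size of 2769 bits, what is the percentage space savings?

Space savings = (1 - Compressed/Original) × 100%
= (1 - 2769/7707) × 100%
= 64.07%


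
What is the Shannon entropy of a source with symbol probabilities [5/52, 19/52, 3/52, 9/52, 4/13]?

H(X) = -Σ p(x) log₂ p(x)
  -5/52 × log₂(5/52) = 0.3249
  -19/52 × log₂(19/52) = 0.5307
  -3/52 × log₂(3/52) = 0.2374
  -9/52 × log₂(9/52) = 0.4380
  -4/13 × log₂(4/13) = 0.5232
H(X) = 2.0542 bits


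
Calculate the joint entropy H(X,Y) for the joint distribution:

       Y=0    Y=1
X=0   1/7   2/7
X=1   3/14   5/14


H(X,Y) = -Σ p(x,y) log₂ p(x,y)
  p(0,0)=1/7: -0.1429 × log₂(0.1429) = 0.4011
  p(0,1)=2/7: -0.2857 × log₂(0.2857) = 0.5164
  p(1,0)=3/14: -0.2143 × log₂(0.2143) = 0.4762
  p(1,1)=5/14: -0.3571 × log₂(0.3571) = 0.5305
H(X,Y) = 1.9242 bits


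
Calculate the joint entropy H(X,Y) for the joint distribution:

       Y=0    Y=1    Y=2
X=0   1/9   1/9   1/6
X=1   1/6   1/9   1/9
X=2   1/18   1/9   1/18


H(X,Y) = -Σ p(x,y) log₂ p(x,y)
  p(0,0)=1/9: -0.1111 × log₂(0.1111) = 0.3522
  p(0,1)=1/9: -0.1111 × log₂(0.1111) = 0.3522
  p(0,2)=1/6: -0.1667 × log₂(0.1667) = 0.4308
  p(1,0)=1/6: -0.1667 × log₂(0.1667) = 0.4308
  p(1,1)=1/9: -0.1111 × log₂(0.1111) = 0.3522
  p(1,2)=1/9: -0.1111 × log₂(0.1111) = 0.3522
  p(2,0)=1/18: -0.0556 × log₂(0.0556) = 0.2317
  p(2,1)=1/9: -0.1111 × log₂(0.1111) = 0.3522
  p(2,2)=1/18: -0.0556 × log₂(0.0556) = 0.2317
H(X,Y) = 3.0860 bits


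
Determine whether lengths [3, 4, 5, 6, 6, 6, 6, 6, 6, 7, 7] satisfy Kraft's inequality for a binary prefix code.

Kraft inequality: Σ 2^(-l_i) ≤ 1 for prefix-free code
Calculating: 2^(-3) + 2^(-4) + 2^(-5) + 2^(-6) + 2^(-6) + 2^(-6) + 2^(-6) + 2^(-6) + 2^(-6) + 2^(-7) + 2^(-7)
= 0.125 + 0.0625 + 0.03125 + 0.015625 + 0.015625 + 0.015625 + 0.015625 + 0.015625 + 0.015625 + 0.0078125 + 0.0078125
= 0.3281
Since 0.3281 ≤ 1, prefix-free code exists


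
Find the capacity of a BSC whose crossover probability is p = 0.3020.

For BSC with error probability p:
C = 1 - H(p) where H(p) is binary entropy
H(0.3020) = -0.3020 × log₂(0.3020) - 0.6980 × log₂(0.6980)
H(p) = 0.8837
C = 1 - 0.8837 = 0.1163 bits/use


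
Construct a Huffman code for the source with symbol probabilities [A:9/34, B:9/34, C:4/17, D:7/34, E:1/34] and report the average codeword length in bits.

Huffman tree construction:
Combine smallest probabilities repeatedly
Resulting codes:
  A: 10 (length 2)
  B: 11 (length 2)
  C: 00 (length 2)
  D: 011 (length 3)
  E: 010 (length 3)
Average length = Σ p(s) × length(s) = 2.2353 bits


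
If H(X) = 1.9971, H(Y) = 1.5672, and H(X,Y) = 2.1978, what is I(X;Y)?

I(X;Y) = H(X) + H(Y) - H(X,Y)
I(X;Y) = 1.9971 + 1.5672 - 2.1978 = 1.3665 bits


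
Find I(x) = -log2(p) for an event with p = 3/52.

Information content I(x) = -log₂(p(x))
I = -log₂(3/52) = -log₂(0.0577)
I = 4.1155 bits


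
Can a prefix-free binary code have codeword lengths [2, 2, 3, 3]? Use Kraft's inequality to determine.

Kraft inequality: Σ 2^(-l_i) ≤ 1 for prefix-free code
Calculating: 2^(-2) + 2^(-2) + 2^(-3) + 2^(-3)
= 0.25 + 0.25 + 0.125 + 0.125
= 0.7500
Since 0.7500 ≤ 1, prefix-free code exists


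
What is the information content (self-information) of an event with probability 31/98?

Information content I(x) = -log₂(p(x))
I = -log₂(31/98) = -log₂(0.3163)
I = 1.6605 bits


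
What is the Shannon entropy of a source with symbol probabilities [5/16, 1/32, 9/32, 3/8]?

H(X) = -Σ p(x) log₂ p(x)
  -5/16 × log₂(5/16) = 0.5244
  -1/32 × log₂(1/32) = 0.1562
  -9/32 × log₂(9/32) = 0.5147
  -3/8 × log₂(3/8) = 0.5306
H(X) = 1.7260 bits


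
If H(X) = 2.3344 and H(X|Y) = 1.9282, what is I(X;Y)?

I(X;Y) = H(X) - H(X|Y)
I(X;Y) = 2.3344 - 1.9282 = 0.4062 bits


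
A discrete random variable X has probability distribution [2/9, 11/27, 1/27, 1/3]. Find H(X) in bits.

H(X) = -Σ p(x) log₂ p(x)
  -2/9 × log₂(2/9) = 0.4822
  -11/27 × log₂(11/27) = 0.5278
  -1/27 × log₂(1/27) = 0.1761
  -1/3 × log₂(1/3) = 0.5283
H(X) = 1.7144 bits


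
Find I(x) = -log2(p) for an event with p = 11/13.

Information content I(x) = -log₂(p(x))
I = -log₂(11/13) = -log₂(0.8462)
I = 0.2410 bits


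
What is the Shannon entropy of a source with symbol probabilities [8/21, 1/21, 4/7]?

H(X) = -Σ p(x) log₂ p(x)
  -8/21 × log₂(8/21) = 0.5304
  -1/21 × log₂(1/21) = 0.2092
  -4/7 × log₂(4/7) = 0.4613
H(X) = 1.2009 bits


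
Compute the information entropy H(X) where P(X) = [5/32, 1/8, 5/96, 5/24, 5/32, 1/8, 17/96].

H(X) = -Σ p(x) log₂ p(x)
  -5/32 × log₂(5/32) = 0.4184
  -1/8 × log₂(1/8) = 0.3750
  -5/96 × log₂(5/96) = 0.2220
  -5/24 × log₂(5/24) = 0.4715
  -5/32 × log₂(5/32) = 0.4184
  -1/8 × log₂(1/8) = 0.3750
  -17/96 × log₂(17/96) = 0.4423
H(X) = 2.7227 bits


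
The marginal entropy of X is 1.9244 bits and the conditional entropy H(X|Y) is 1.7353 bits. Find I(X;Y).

I(X;Y) = H(X) - H(X|Y)
I(X;Y) = 1.9244 - 1.7353 = 0.1891 bits


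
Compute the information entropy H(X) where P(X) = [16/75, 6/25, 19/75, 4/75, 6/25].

H(X) = -Σ p(x) log₂ p(x)
  -16/75 × log₂(16/75) = 0.4755
  -6/25 × log₂(6/25) = 0.4941
  -19/75 × log₂(19/75) = 0.5018
  -4/75 × log₂(4/75) = 0.2255
  -6/25 × log₂(6/25) = 0.4941
H(X) = 2.1911 bits


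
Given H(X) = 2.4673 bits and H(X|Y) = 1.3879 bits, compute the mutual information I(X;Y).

I(X;Y) = H(X) - H(X|Y)
I(X;Y) = 2.4673 - 1.3879 = 1.0794 bits


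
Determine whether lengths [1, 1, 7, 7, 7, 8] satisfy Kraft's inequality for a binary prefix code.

Kraft inequality: Σ 2^(-l_i) ≤ 1 for prefix-free code
Calculating: 2^(-1) + 2^(-1) + 2^(-7) + 2^(-7) + 2^(-7) + 2^(-8)
= 0.5 + 0.5 + 0.0078125 + 0.0078125 + 0.0078125 + 0.00390625
= 1.0273
Since 1.0273 > 1, prefix-free code does not exist


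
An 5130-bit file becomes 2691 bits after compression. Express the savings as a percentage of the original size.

Space savings = (1 - Compressed/Original) × 100%
= (1 - 2691/5130) × 100%
= 47.54%


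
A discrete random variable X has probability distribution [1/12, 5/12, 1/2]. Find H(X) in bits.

H(X) = -Σ p(x) log₂ p(x)
  -1/12 × log₂(1/12) = 0.2987
  -5/12 × log₂(5/12) = 0.5263
  -1/2 × log₂(1/2) = 0.5000
H(X) = 1.3250 bits


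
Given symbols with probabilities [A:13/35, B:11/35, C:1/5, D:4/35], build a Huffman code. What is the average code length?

Huffman tree construction:
Combine smallest probabilities repeatedly
Resulting codes:
  A: 0 (length 1)
  B: 10 (length 2)
  C: 111 (length 3)
  D: 110 (length 3)
Average length = Σ p(s) × length(s) = 1.9429 bits


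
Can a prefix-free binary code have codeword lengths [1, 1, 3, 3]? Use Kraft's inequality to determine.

Kraft inequality: Σ 2^(-l_i) ≤ 1 for prefix-free code
Calculating: 2^(-1) + 2^(-1) + 2^(-3) + 2^(-3)
= 0.5 + 0.5 + 0.125 + 0.125
= 1.2500
Since 1.2500 > 1, prefix-free code does not exist


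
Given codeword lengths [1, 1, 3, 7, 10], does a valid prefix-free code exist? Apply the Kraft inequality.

Kraft inequality: Σ 2^(-l_i) ≤ 1 for prefix-free code
Calculating: 2^(-1) + 2^(-1) + 2^(-3) + 2^(-7) + 2^(-10)
= 0.5 + 0.5 + 0.125 + 0.0078125 + 0.0009765625
= 1.1338
Since 1.1338 > 1, prefix-free code does not exist


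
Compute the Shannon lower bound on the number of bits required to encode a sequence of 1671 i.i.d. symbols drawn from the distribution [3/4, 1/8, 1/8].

Entropy H = 1.0613 bits/symbol
Minimum bits = H × n = 1.0613 × 1671
= 1773.40 bits


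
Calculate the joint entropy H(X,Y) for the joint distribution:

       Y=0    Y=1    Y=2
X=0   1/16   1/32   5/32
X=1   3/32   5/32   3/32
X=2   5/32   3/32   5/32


H(X,Y) = -Σ p(x,y) log₂ p(x,y)
  p(0,0)=1/16: -0.0625 × log₂(0.0625) = 0.2500
  p(0,1)=1/32: -0.0312 × log₂(0.0312) = 0.1562
  p(0,2)=5/32: -0.1562 × log₂(0.1562) = 0.4184
  p(1,0)=3/32: -0.0938 × log₂(0.0938) = 0.3202
  p(1,1)=5/32: -0.1562 × log₂(0.1562) = 0.4184
  p(1,2)=3/32: -0.0938 × log₂(0.0938) = 0.3202
  p(2,0)=5/32: -0.1562 × log₂(0.1562) = 0.4184
  p(2,1)=3/32: -0.0938 × log₂(0.0938) = 0.3202
  p(2,2)=5/32: -0.1562 × log₂(0.1562) = 0.4184
H(X,Y) = 3.0405 bits


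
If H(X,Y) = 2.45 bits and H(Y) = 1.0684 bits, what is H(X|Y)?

Chain rule: H(X,Y) = H(X|Y) + H(Y)
H(X|Y) = H(X,Y) - H(Y) = 2.45 - 1.0684 = 1.3816 bits


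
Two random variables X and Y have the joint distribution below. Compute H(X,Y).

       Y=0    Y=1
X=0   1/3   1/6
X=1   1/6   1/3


H(X,Y) = -Σ p(x,y) log₂ p(x,y)
  p(0,0)=1/3: -0.3333 × log₂(0.3333) = 0.5283
  p(0,1)=1/6: -0.1667 × log₂(0.1667) = 0.4308
  p(1,0)=1/6: -0.1667 × log₂(0.1667) = 0.4308
  p(1,1)=1/3: -0.3333 × log₂(0.3333) = 0.5283
H(X,Y) = 1.9183 bits


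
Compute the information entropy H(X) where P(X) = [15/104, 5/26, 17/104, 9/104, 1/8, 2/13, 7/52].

H(X) = -Σ p(x) log₂ p(x)
  -15/104 × log₂(15/104) = 0.4029
  -5/26 × log₂(5/26) = 0.4574
  -17/104 × log₂(17/104) = 0.4271
  -9/104 × log₂(9/104) = 0.3055
  -1/8 × log₂(1/8) = 0.3750
  -2/13 × log₂(2/13) = 0.4155
  -7/52 × log₂(7/52) = 0.3895
H(X) = 2.7729 bits


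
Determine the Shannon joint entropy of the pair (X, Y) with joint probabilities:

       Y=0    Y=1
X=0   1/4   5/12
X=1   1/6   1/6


H(X,Y) = -Σ p(x,y) log₂ p(x,y)
  p(0,0)=1/4: -0.2500 × log₂(0.2500) = 0.5000
  p(0,1)=5/12: -0.4167 × log₂(0.4167) = 0.5263
  p(1,0)=1/6: -0.1667 × log₂(0.1667) = 0.4308
  p(1,1)=1/6: -0.1667 × log₂(0.1667) = 0.4308
H(X,Y) = 1.8879 bits


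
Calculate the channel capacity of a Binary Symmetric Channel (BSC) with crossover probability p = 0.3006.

For BSC with error probability p:
C = 1 - H(p) where H(p) is binary entropy
H(0.3006) = -0.3006 × log₂(0.3006) - 0.6994 × log₂(0.6994)
H(p) = 0.8820
C = 1 - 0.8820 = 0.1180 bits/use


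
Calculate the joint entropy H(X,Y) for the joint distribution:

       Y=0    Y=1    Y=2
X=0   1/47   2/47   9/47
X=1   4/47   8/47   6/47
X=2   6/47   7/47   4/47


H(X,Y) = -Σ p(x,y) log₂ p(x,y)
  p(0,0)=1/47: -0.0213 × log₂(0.0213) = 0.1182
  p(0,1)=2/47: -0.0426 × log₂(0.0426) = 0.1938
  p(0,2)=9/47: -0.1915 × log₂(0.1915) = 0.4566
  p(1,0)=4/47: -0.0851 × log₂(0.0851) = 0.3025
  p(1,1)=8/47: -0.1702 × log₂(0.1702) = 0.4348
  p(1,2)=6/47: -0.1277 × log₂(0.1277) = 0.3791
  p(2,0)=6/47: -0.1277 × log₂(0.1277) = 0.3791
  p(2,1)=7/47: -0.1489 × log₂(0.1489) = 0.4092
  p(2,2)=4/47: -0.0851 × log₂(0.0851) = 0.3025
H(X,Y) = 2.9759 bits


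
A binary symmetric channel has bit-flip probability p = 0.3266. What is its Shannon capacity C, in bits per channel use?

For BSC with error probability p:
C = 1 - H(p) where H(p) is binary entropy
H(0.3266) = -0.3266 × log₂(0.3266) - 0.6734 × log₂(0.6734)
H(p) = 0.9114
C = 1 - 0.9114 = 0.0886 bits/use


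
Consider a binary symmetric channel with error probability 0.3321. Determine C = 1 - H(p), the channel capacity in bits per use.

For BSC with error probability p:
C = 1 - H(p) where H(p) is binary entropy
H(0.3321) = -0.3321 × log₂(0.3321) - 0.6679 × log₂(0.6679)
H(p) = 0.9171
C = 1 - 0.9171 = 0.0829 bits/use


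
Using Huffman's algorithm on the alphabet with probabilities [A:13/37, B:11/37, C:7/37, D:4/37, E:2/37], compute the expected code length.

Huffman tree construction:
Combine smallest probabilities repeatedly
Resulting codes:
  A: 11 (length 2)
  B: 10 (length 2)
  C: 01 (length 2)
  D: 001 (length 3)
  E: 000 (length 3)
Average length = Σ p(s) × length(s) = 2.1622 bits


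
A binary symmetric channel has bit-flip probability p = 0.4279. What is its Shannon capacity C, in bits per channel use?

For BSC with error probability p:
C = 1 - H(p) where H(p) is binary entropy
H(0.4279) = -0.4279 × log₂(0.4279) - 0.5721 × log₂(0.5721)
H(p) = 0.9849
C = 1 - 0.9849 = 0.0151 bits/use


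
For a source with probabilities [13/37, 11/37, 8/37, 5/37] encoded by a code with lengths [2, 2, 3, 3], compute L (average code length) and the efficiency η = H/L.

Average length L = Σ p_i × l_i = 2.3514 bits
Entropy H = 1.9184 bits
Efficiency η = H/L × 100% = 81.59%


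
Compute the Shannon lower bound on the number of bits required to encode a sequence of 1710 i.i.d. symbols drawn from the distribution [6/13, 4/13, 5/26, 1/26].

Entropy H = 1.6762 bits/symbol
Minimum bits = H × n = 1.6762 × 1710
= 2866.37 bits


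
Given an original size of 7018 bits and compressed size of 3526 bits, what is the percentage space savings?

Space savings = (1 - Compressed/Original) × 100%
= (1 - 3526/7018) × 100%
= 49.76%


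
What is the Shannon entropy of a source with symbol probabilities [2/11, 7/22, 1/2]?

H(X) = -Σ p(x) log₂ p(x)
  -2/11 × log₂(2/11) = 0.4472
  -7/22 × log₂(7/22) = 0.5257
  -1/2 × log₂(1/2) = 0.5000
H(X) = 1.4728 bits


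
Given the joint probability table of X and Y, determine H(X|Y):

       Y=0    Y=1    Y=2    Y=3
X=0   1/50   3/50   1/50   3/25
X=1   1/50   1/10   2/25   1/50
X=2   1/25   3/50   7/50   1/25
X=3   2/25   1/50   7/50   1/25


H(X|Y) = Σ_y p(y) H(X|Y=y)
  p(Y=0) = 4/25, H(X|Y=0) = 1.7500
  p(Y=1) = 6/25, H(X|Y=1) = 1.8250
  p(Y=2) = 19/50, H(X|Y=2) = 1.7583
  p(Y=3) = 11/50, H(X|Y=3) = 1.6858
H(X|Y) = 0.1600×1.7500 + 0.2400×1.8250 + 0.3800×1.7583 + 0.2200×1.6858 = 1.7570 bits


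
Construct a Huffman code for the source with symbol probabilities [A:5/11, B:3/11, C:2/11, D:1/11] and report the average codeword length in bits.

Huffman tree construction:
Combine smallest probabilities repeatedly
Resulting codes:
  A: 0 (length 1)
  B: 10 (length 2)
  C: 111 (length 3)
  D: 110 (length 3)
Average length = Σ p(s) × length(s) = 1.8182 bits


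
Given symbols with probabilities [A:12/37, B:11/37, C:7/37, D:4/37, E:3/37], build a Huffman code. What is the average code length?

Huffman tree construction:
Combine smallest probabilities repeatedly
Resulting codes:
  A: 11 (length 2)
  B: 10 (length 2)
  C: 00 (length 2)
  D: 011 (length 3)
  E: 010 (length 3)
Average length = Σ p(s) × length(s) = 2.1892 bits


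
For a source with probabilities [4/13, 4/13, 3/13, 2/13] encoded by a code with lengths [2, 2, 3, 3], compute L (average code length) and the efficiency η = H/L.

Average length L = Σ p_i × l_i = 2.3846 bits
Entropy H = 1.9501 bits
Efficiency η = H/L × 100% = 81.78%


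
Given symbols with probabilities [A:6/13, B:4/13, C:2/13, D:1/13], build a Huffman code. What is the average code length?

Huffman tree construction:
Combine smallest probabilities repeatedly
Resulting codes:
  A: 0 (length 1)
  B: 11 (length 2)
  C: 101 (length 3)
  D: 100 (length 3)
Average length = Σ p(s) × length(s) = 1.7692 bits


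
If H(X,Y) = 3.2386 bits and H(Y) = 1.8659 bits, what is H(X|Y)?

Chain rule: H(X,Y) = H(X|Y) + H(Y)
H(X|Y) = H(X,Y) - H(Y) = 3.2386 - 1.8659 = 1.3727 bits


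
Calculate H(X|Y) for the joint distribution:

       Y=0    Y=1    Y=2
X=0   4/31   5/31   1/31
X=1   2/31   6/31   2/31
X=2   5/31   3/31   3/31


H(X|Y) = Σ_y p(y) H(X|Y=y)
  p(Y=0) = 11/31, H(X|Y=0) = 1.4949
  p(Y=1) = 14/31, H(X|Y=1) = 1.5306
  p(Y=2) = 6/31, H(X|Y=2) = 1.4591
H(X|Y) = 0.3548×1.4949 + 0.4516×1.5306 + 0.1935×1.4591 = 1.5041 bits


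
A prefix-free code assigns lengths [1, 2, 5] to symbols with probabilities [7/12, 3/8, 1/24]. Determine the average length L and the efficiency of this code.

Average length L = Σ p_i × l_i = 1.5417 bits
Entropy H = 1.1753 bits
Efficiency η = H/L × 100% = 76.23%


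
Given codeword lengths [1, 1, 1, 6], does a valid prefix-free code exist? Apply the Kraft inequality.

Kraft inequality: Σ 2^(-l_i) ≤ 1 for prefix-free code
Calculating: 2^(-1) + 2^(-1) + 2^(-1) + 2^(-6)
= 0.5 + 0.5 + 0.5 + 0.015625
= 1.5156
Since 1.5156 > 1, prefix-free code does not exist


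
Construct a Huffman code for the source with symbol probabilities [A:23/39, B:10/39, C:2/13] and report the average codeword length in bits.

Huffman tree construction:
Combine smallest probabilities repeatedly
Resulting codes:
  A: 1 (length 1)
  B: 01 (length 2)
  C: 00 (length 2)
Average length = Σ p(s) × length(s) = 1.4103 bits


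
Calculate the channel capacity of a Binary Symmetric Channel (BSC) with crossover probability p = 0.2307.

For BSC with error probability p:
C = 1 - H(p) where H(p) is binary entropy
H(0.2307) = -0.2307 × log₂(0.2307) - 0.7693 × log₂(0.7693)
H(p) = 0.7792
C = 1 - 0.7792 = 0.2208 bits/use


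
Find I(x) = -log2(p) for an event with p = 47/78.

Information content I(x) = -log₂(p(x))
I = -log₂(47/78) = -log₂(0.6026)
I = 0.7308 bits


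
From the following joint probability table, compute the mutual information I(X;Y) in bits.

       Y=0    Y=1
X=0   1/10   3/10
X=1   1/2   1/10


H(X) = 0.9710, H(Y) = 0.9710, H(X,Y) = 1.6855
I(X;Y) = H(X) + H(Y) - H(X,Y) = 0.2564 bits


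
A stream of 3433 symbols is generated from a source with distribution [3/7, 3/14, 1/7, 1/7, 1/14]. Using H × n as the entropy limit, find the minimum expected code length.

Entropy H = 2.0742 bits/symbol
Minimum bits = H × n = 2.0742 × 3433
= 7120.61 bits


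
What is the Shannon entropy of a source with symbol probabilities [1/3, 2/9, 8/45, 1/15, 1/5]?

H(X) = -Σ p(x) log₂ p(x)
  -1/3 × log₂(1/3) = 0.5283
  -2/9 × log₂(2/9) = 0.4822
  -8/45 × log₂(8/45) = 0.4430
  -1/15 × log₂(1/15) = 0.2605
  -1/5 × log₂(1/5) = 0.4644
H(X) = 2.1784 bits


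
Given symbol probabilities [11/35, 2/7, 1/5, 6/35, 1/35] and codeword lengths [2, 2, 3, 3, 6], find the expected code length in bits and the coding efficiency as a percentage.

Average length L = Σ p_i × l_i = 2.4857 bits
Entropy H = 2.0883 bits
Efficiency η = H/L × 100% = 84.01%


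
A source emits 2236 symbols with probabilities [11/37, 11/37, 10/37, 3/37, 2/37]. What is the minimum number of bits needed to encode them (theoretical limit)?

Entropy H = 2.0721 bits/symbol
Minimum bits = H × n = 2.0721 × 2236
= 4633.24 bits


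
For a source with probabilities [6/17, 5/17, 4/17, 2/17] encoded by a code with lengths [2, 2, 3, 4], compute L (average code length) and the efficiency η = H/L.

Average length L = Σ p_i × l_i = 2.4706 bits
Entropy H = 1.9040 bits
Efficiency η = H/L × 100% = 77.07%


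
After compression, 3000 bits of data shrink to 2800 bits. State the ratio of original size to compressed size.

Compression ratio = Original / Compressed
= 3000 / 2800 = 1.07:1


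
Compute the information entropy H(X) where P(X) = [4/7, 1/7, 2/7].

H(X) = -Σ p(x) log₂ p(x)
  -4/7 × log₂(4/7) = 0.4613
  -1/7 × log₂(1/7) = 0.4011
  -2/7 × log₂(2/7) = 0.5164
H(X) = 1.3788 bits


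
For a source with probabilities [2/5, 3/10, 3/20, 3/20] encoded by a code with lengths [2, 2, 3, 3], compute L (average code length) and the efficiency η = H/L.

Average length L = Σ p_i × l_i = 2.3000 bits
Entropy H = 1.8710 bits
Efficiency η = H/L × 100% = 81.35%


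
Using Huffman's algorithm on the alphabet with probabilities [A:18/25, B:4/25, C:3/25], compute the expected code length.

Huffman tree construction:
Combine smallest probabilities repeatedly
Resulting codes:
  A: 1 (length 1)
  B: 01 (length 2)
  C: 00 (length 2)
Average length = Σ p(s) × length(s) = 1.2800 bits


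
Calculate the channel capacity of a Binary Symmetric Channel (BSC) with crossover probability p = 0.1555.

For BSC with error probability p:
C = 1 - H(p) where H(p) is binary entropy
H(0.1555) = -0.1555 × log₂(0.1555) - 0.8445 × log₂(0.8445)
H(p) = 0.6234
C = 1 - 0.6234 = 0.3766 bits/use


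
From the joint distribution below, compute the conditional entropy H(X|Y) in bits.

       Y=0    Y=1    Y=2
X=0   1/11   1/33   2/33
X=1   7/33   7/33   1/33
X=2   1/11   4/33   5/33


H(X|Y) = Σ_y p(y) H(X|Y=y)
  p(Y=0) = 13/33, H(X|Y=0) = 1.4573
  p(Y=1) = 4/11, H(X|Y=1) = 1.2807
  p(Y=2) = 8/33, H(X|Y=2) = 1.2988
H(X|Y) = 0.3939×1.4573 + 0.3636×1.2807 + 0.2424×1.2988 = 1.3546 bits


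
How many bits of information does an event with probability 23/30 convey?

Information content I(x) = -log₂(p(x))
I = -log₂(23/30) = -log₂(0.7667)
I = 0.3833 bits


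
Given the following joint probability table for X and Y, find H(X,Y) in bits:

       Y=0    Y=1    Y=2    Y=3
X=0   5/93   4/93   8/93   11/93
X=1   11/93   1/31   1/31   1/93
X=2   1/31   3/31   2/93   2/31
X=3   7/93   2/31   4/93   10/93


H(X,Y) = -Σ p(x,y) log₂ p(x,y)
  p(0,0)=5/93: -0.0538 × log₂(0.0538) = 0.2267
  p(0,1)=4/93: -0.0430 × log₂(0.0430) = 0.1952
  p(0,2)=8/93: -0.0860 × log₂(0.0860) = 0.3044
  p(0,3)=11/93: -0.1183 × log₂(0.1183) = 0.3643
  p(1,0)=11/93: -0.1183 × log₂(0.1183) = 0.3643
  p(1,1)=1/31: -0.0323 × log₂(0.0323) = 0.1598
  p(1,2)=1/31: -0.0323 × log₂(0.0323) = 0.1598
  p(1,3)=1/93: -0.0108 × log₂(0.0108) = 0.0703
  p(2,0)=1/31: -0.0323 × log₂(0.0323) = 0.1598
  p(2,1)=3/31: -0.0968 × log₂(0.0968) = 0.3261
  p(2,2)=2/93: -0.0215 × log₂(0.0215) = 0.1191
  p(2,3)=2/31: -0.0645 × log₂(0.0645) = 0.2551
  p(3,0)=7/93: -0.0753 × log₂(0.0753) = 0.2809
  p(3,1)=2/31: -0.0645 × log₂(0.0645) = 0.2551
  p(3,2)=4/93: -0.0430 × log₂(0.0430) = 0.1952
  p(3,3)=10/93: -0.1075 × log₂(0.1075) = 0.3459
H(X,Y) = 3.7822 bits


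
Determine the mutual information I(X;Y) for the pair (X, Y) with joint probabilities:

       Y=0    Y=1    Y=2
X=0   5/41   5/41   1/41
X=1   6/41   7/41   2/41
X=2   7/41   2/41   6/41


H(X) = 1.5707, H(Y) = 1.5309, H(X,Y) = 2.9785
I(X;Y) = H(X) + H(Y) - H(X,Y) = 0.1232 bits


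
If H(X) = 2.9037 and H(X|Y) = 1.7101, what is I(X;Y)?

I(X;Y) = H(X) - H(X|Y)
I(X;Y) = 2.9037 - 1.7101 = 1.1936 bits


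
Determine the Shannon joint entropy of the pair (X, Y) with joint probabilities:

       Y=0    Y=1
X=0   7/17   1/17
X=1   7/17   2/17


H(X,Y) = -Σ p(x,y) log₂ p(x,y)
  p(0,0)=7/17: -0.4118 × log₂(0.4118) = 0.5271
  p(0,1)=1/17: -0.0588 × log₂(0.0588) = 0.2404
  p(1,0)=7/17: -0.4118 × log₂(0.4118) = 0.5271
  p(1,1)=2/17: -0.1176 × log₂(0.1176) = 0.3632
H(X,Y) = 1.6579 bits


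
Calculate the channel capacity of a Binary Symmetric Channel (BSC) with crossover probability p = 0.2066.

For BSC with error probability p:
C = 1 - H(p) where H(p) is binary entropy
H(0.2066) = -0.2066 × log₂(0.2066) - 0.7934 × log₂(0.7934)
H(p) = 0.7349
C = 1 - 0.7349 = 0.2651 bits/use


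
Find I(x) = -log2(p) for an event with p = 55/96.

Information content I(x) = -log₂(p(x))
I = -log₂(55/96) = -log₂(0.5729)
I = 0.8036 bits


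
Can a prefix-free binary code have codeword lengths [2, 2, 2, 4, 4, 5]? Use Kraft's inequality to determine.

Kraft inequality: Σ 2^(-l_i) ≤ 1 for prefix-free code
Calculating: 2^(-2) + 2^(-2) + 2^(-2) + 2^(-4) + 2^(-4) + 2^(-5)
= 0.25 + 0.25 + 0.25 + 0.0625 + 0.0625 + 0.03125
= 0.9062
Since 0.9062 ≤ 1, prefix-free code exists


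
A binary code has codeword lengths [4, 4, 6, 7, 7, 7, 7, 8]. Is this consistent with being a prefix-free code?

Kraft inequality: Σ 2^(-l_i) ≤ 1 for prefix-free code
Calculating: 2^(-4) + 2^(-4) + 2^(-6) + 2^(-7) + 2^(-7) + 2^(-7) + 2^(-7) + 2^(-8)
= 0.0625 + 0.0625 + 0.015625 + 0.0078125 + 0.0078125 + 0.0078125 + 0.0078125 + 0.00390625
= 0.1758
Since 0.1758 ≤ 1, prefix-free code exists


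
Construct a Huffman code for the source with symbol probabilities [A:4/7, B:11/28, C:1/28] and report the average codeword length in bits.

Huffman tree construction:
Combine smallest probabilities repeatedly
Resulting codes:
  A: 1 (length 1)
  B: 01 (length 2)
  C: 00 (length 2)
Average length = Σ p(s) × length(s) = 1.4286 bits


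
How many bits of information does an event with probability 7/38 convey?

Information content I(x) = -log₂(p(x))
I = -log₂(7/38) = -log₂(0.1842)
I = 2.4406 bits


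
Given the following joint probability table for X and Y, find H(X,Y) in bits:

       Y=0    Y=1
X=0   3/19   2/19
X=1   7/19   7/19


H(X,Y) = -Σ p(x,y) log₂ p(x,y)
  p(0,0)=3/19: -0.1579 × log₂(0.1579) = 0.4205
  p(0,1)=2/19: -0.1053 × log₂(0.1053) = 0.3419
  p(1,0)=7/19: -0.3684 × log₂(0.3684) = 0.5307
  p(1,1)=7/19: -0.3684 × log₂(0.3684) = 0.5307
H(X,Y) = 1.8238 bits
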